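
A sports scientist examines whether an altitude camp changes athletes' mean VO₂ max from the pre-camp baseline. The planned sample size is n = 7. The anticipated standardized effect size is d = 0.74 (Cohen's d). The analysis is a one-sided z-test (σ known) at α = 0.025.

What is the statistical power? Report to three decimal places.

Noncentrality parameter: δ = d·√n = 0.74 × √7 = 1.9579
One-sided α = 0.025 → critical value z_{0.025} = 1.960.
Power = Φ(δ − 1.960) = Φ(-0.002) = 0.4992.

Power ≈ 0.499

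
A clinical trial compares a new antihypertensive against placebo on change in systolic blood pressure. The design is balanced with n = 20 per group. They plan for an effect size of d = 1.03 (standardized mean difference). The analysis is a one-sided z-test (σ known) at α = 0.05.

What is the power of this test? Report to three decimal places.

Noncentrality parameter: λ = d·√(n/2) = 1.03 × √(20/2) = 3.2571
One-sided α = 0.05 → critical value z_{0.05} = 1.645.
Power = P(Z > 1.645 − λ) = Φ(1.612) = 0.9466.

Power ≈ 0.947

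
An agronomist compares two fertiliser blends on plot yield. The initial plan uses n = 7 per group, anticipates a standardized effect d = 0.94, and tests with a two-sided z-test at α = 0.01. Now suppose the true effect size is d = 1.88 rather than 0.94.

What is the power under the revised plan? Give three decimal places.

Power ≈ 0.827

With d = 1.88: δ = d·√(n/2) = 1.88 × √(7/2) = 3.5172. Critical value z_{0.005} = 2.576.
Revised power = Φ(δ − 2.576) + Φ(−δ − 2.576) = Φ(0.941) + Φ(-6.093) = 0.8267 + 0.0000 = 0.8267.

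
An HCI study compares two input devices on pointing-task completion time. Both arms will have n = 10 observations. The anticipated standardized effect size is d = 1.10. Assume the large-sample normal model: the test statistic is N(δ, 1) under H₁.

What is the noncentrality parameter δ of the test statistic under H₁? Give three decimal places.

δ ≈ 2.460

The noncentrality parameter scales effect size by the design's sample-size factor: δ = d·√(n/2) = 1.10 × √(10/2) = 2.4597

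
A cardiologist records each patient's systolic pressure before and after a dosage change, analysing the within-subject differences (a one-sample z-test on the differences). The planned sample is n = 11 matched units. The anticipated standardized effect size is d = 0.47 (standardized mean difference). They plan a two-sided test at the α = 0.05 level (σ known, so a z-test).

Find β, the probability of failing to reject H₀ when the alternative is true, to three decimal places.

β ≈ 0.656

Noncentrality parameter: δ = d·√n = 0.47 × √11 = 1.5588
Critical value for a two-sided test at α = 0.05: z_{α/2} = 1.960.
Power = Φ(δ − 1.960) + Φ(−δ − 1.960) = Φ(-0.401) + Φ(-3.519) = 0.3442 + 0.0002 = 0.3444.
Type II error: β = 1 − power = 1 − 0.3444 = 0.6556.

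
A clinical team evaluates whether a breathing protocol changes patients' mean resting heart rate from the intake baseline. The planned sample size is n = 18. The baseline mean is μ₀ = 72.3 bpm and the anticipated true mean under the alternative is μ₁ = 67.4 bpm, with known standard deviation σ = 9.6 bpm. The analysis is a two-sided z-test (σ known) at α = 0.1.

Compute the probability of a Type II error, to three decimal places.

Standardized effect: d = |μ₁ − μ₀| / σ = |67.4 − 72.3| / 9.6 = 0.5104
Noncentrality parameter: δ = d·√n = 0.5104 × √18 = 2.1655
Critical value for a two-sided test at α = 0.1: z_{α/2} = 1.645.
Power = Φ(δ − 1.645) + Φ(−δ − 1.645) = Φ(0.521) + Φ(-3.810) = 0.6987 + 0.0001 = 0.6988.
Type II error: β = 1 − power = 1 − 0.6988 = 0.3012.

β ≈ 0.301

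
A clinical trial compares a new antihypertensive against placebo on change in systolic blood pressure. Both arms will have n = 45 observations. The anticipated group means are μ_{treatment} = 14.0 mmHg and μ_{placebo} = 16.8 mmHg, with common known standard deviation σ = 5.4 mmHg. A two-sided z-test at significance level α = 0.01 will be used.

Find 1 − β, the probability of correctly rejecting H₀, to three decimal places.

Standardized effect: d = |μ_{treatment} − μ_{placebo}| / σ = |14.0 − 16.8| / 5.4 = 0.5185
Noncentrality parameter: δ = d·√(n/2) = 0.5185 × √(45/2) = 2.4595
Critical value for a two-sided test at α = 0.01: z_{α/2} = 2.576.
Power = Φ(δ − 2.576) + Φ(−δ − 2.576) = Φ(-0.116) + Φ(-5.035) = 0.4537 + 0.0000 = 0.4537.

Power ≈ 0.454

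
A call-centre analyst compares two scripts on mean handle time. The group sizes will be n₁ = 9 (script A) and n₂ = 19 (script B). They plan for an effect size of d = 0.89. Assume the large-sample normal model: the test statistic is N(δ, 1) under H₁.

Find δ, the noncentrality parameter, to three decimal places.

The noncentrality parameter scales effect size by the design's sample-size factor: δ = d / √(1/n₁ + 1/n₂) = 0.89 / √(1/9 + 1/19) = 2.1994

δ ≈ 2.199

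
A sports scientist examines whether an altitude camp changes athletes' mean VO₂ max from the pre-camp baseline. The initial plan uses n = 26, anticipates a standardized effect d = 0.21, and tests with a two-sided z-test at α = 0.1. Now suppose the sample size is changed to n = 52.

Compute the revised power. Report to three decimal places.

With n = 52: δ = d·√n = 0.21 × √52 = 1.5143. Critical value z_{0.05} = 1.645.
Revised power = Φ(δ − 1.645) + Φ(−δ − 1.645) = Φ(-0.131) + Φ(-3.159) = 0.4481 + 0.0008 = 0.4489.

Power ≈ 0.449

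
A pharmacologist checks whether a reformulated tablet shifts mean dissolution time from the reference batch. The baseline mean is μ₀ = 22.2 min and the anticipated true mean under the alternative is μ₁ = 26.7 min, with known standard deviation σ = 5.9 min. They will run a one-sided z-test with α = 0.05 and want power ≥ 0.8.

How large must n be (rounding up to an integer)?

n = 11

Standardized effect: d = |μ₁ − μ₀| / σ = |26.7 − 22.2| / 5.9 = 0.7627
For power 0.8 need Φ(δ − z_{0.05}) = 0.8, so δ = z_{0.05} + z_{0.20} = 1.645 + 0.842 = 2.486.
δ = d·√n ⇒ n = (δ/d)² = (2.486 / 0.7627)² = 10.63.
Round up to the next whole unit.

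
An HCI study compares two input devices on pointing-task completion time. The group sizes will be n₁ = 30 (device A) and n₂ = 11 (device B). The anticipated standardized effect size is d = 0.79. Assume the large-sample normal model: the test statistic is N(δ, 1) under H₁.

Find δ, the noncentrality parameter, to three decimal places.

δ ≈ 2.241

δ = d / √(1/n₁ + 1/n₂) = 0.79 / √(1/30 + 1/11) = 2.2413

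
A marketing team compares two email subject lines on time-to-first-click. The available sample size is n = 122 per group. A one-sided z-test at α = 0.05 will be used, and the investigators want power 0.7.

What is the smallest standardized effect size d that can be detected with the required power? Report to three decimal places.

Need Φ(δ − 1.645) = 0.7, so δ = 1.645 + 0.524 = 2.169.
δ = d·√(n/2) ⇒ d = δ/√(n/2) = 2.169/√(122/2) = 0.2777.

d ≈ 0.278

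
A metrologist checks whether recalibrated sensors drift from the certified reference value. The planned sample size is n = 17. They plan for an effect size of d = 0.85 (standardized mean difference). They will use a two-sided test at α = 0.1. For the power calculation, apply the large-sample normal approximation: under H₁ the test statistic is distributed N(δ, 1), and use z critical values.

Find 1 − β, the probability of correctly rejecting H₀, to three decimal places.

Power ≈ 0.969

Noncentrality parameter: δ = d·√n = 0.85 × √17 = 3.5046
Two-sided α = 0.1 → critical value z_{0.05} = 1.645.
Power = Φ(δ − 1.645) + Φ(−δ − 1.645) = Φ(1.860) + Φ(-5.149) = 0.9685 + 0.0000 = 0.9685.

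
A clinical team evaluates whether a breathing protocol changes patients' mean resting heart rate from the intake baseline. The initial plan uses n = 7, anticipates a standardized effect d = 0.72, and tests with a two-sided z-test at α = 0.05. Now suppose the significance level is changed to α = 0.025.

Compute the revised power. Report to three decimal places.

δ = d·√n = 0.72 × √7 = 1.9049 (unchanged). New critical value: z_{0.0125} = 2.241.
Revised power = Φ(δ − 2.241) + Φ(−δ − 2.241) = Φ(-0.336) + Φ(-4.146) = 0.3683 + 0.0000 = 0.3683.

Power ≈ 0.368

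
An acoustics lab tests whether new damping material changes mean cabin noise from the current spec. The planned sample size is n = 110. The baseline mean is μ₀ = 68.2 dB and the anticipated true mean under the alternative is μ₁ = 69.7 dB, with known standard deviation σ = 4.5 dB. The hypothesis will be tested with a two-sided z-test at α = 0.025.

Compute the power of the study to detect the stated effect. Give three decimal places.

Power ≈ 0.895

Standardized effect: d = |μ₁ − μ₀| / σ = |69.7 − 68.2| / 4.5 = 0.3333
Noncentrality parameter: δ = d·√n = 0.3333 × √110 = 3.4960
Two-sided α = 0.025 → critical value z_{0.0125} = 2.241.
Power = Φ(δ − 2.241) + Φ(−δ − 2.241) = Φ(1.255) + Φ(-5.737) = 0.8952 + 0.0000 = 0.8952.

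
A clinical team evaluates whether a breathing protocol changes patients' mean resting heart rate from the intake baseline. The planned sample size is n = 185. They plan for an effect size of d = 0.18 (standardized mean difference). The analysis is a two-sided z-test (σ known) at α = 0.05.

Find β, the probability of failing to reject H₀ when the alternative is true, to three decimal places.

Noncentrality parameter: λ = d·√n = 0.18 × √185 = 2.4483
Two-sided α = 0.05 → critical value z_{0.025} = 1.960.
Power = Φ(λ − 1.960) + Φ(−λ − 1.960) = Φ(0.488) + Φ(-4.408) = 0.6873 + 0.0000 = 0.6873.
Type II error: β = 1 − power = 1 − 0.6873 = 0.3127.

β ≈ 0.313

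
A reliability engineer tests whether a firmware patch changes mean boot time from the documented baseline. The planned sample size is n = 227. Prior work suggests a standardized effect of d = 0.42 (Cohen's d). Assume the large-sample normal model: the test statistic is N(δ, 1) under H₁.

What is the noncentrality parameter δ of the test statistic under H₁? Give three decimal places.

δ ≈ 6.328

δ = d·√n = 0.42 × √227 = 6.3279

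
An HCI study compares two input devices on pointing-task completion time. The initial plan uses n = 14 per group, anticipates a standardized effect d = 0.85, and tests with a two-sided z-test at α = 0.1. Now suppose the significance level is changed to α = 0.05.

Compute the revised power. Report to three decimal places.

δ = d·√(n/2) = 0.85 × √(14/2) = 2.2489 (unchanged). New critical value: z_{0.025} = 1.960.
Revised power = Φ(δ − 1.960) + Φ(−δ − 1.960) = Φ(0.289) + Φ(-4.209) = 0.6137 + 0.0000 = 0.6137.

Power ≈ 0.614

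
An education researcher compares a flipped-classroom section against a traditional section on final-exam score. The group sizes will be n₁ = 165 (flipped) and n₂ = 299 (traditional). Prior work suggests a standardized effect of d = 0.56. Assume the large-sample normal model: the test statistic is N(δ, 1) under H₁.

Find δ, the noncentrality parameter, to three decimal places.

The noncentrality parameter scales effect size by the design's sample-size factor: δ = d / √(1/n₁ + 1/n₂) = 0.56 / √(1/165 + 1/299) = 5.7744

δ ≈ 5.774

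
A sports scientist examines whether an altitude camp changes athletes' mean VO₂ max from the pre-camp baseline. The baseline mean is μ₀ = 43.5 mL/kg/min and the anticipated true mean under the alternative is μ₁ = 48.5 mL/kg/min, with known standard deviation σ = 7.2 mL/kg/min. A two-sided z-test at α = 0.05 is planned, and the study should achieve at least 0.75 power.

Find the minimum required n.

Standardized effect: d = |μ₁ − μ₀| / σ = |48.5 − 43.5| / 7.2 = 0.6944
Set Φ(δ − 1.960) = 0.75; then δ − 1.960 = Φ⁻¹(0.75) = 0.674, giving δ = 2.634.
(For δ > 0 the lower-tail rejection region contributes negligibly to power, so the one-term inversion is standard.)
δ = d·√n ⇒ n = (δ/d)² = (2.634 / 0.6944)² = 14.39.
Rounding up, n = 15.

n = 15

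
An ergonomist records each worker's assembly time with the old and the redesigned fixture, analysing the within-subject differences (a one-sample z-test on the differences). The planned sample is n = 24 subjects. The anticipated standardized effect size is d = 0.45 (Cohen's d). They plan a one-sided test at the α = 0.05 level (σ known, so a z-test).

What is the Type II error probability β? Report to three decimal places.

Noncentrality parameter: δ = d·√n = 0.45 × √24 = 2.2045
Critical value for a one-sided test at α = 0.05: z_α = 1.645.
Power = Φ(δ − 1.645) = Φ(0.560) = 0.7122.
Type II error: β = 1 − power = 1 − 0.7122 = 0.2878.

β ≈ 0.288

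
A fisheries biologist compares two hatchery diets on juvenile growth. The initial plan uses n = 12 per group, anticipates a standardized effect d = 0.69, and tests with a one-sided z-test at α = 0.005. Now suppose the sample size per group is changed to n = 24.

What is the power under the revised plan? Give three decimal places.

Power ≈ 0.426

With n = 24 per group: δ = d·√(n/2) = 0.69 × √(24/2) = 2.3902. Critical value z_{0.005} = 2.576.
Revised power = Φ(δ − 2.576) = Φ(-0.186) = 0.4264.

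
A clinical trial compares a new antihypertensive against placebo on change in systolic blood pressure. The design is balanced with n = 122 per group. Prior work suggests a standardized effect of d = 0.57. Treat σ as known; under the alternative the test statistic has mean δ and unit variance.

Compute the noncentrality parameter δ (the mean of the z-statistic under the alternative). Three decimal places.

The noncentrality parameter scales effect size by the design's sample-size factor: δ = d·√(n/2) = 0.57 × √(122/2) = 4.4518

δ ≈ 4.452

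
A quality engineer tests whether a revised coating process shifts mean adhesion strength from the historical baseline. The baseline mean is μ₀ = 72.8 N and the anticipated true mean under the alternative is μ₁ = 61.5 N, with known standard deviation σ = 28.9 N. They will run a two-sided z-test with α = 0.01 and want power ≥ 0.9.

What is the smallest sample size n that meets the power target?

n = 98

Standardized effect: d = |μ₁ − μ₀| / σ = |61.5 − 72.8| / 28.9 = 0.3910
For power 0.9 need Φ(δ − z_{0.005}) = 0.9, so δ = z_{0.005} + z_{0.10} = 2.576 + 1.282 = 3.857.
(For δ > 0 the lower-tail rejection region contributes negligibly to power, so the one-term inversion is standard.)
δ = d·√n ⇒ n = (δ/d)² = (3.857 / 0.3910)² = 97.32.
Round up to the next whole unit.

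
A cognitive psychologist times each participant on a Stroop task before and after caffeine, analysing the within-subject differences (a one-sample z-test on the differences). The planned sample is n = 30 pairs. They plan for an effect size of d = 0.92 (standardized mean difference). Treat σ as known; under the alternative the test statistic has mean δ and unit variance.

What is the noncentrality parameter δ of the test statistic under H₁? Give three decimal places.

δ ≈ 5.039

The noncentrality parameter scales effect size by the design's sample-size factor: δ = d·√n = 0.92 × √30 = 5.0390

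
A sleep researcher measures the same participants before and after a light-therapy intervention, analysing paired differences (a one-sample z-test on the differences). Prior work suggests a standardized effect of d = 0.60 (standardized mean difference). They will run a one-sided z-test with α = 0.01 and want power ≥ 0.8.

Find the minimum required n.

n = 28

For power 0.8 need Φ(δ − z_{0.01}) = 0.8, so δ = z_{0.01} + z_{0.20} = 2.326 + 0.842 = 3.168.
δ = d·√n ⇒ n = (δ/d)² = (3.168 / 0.60)² = 27.88.
Rounding up, n = 28.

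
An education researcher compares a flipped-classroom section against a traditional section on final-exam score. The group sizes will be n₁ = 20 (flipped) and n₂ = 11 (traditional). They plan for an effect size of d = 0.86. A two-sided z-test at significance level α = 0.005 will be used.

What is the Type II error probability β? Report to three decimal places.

β ≈ 0.697

Noncentrality parameter: δ = d / √(1/n₁ + 1/n₂) = 0.86 / √(1/20 + 1/11) = 2.2910
Critical value for a two-sided test at α = 0.005: z_{α/2} = 2.807.
Power = Φ(δ − 2.807) + Φ(−δ − 2.807) = Φ(-0.516) + Φ(-5.098) = 0.3029 + 0.0000 = 0.3029.
Type II error: β = 1 − power = 1 − 0.3029 = 0.6971.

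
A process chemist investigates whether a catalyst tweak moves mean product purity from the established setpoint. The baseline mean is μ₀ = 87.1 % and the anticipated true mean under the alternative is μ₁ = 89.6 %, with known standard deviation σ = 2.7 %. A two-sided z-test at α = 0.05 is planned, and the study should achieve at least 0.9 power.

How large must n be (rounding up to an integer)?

Standardized effect: d = |μ₁ − μ₀| / σ = |89.6 − 87.1| / 2.7 = 0.9259
Set Φ(δ − 1.960) = 0.9; then δ − 1.960 = Φ⁻¹(0.9) = 1.282, giving δ = 3.242.
(For δ > 0 the lower-tail rejection region contributes negligibly to power, so the one-term inversion is standard.)
δ = d·√n ⇒ n = (δ/d)² = (3.242 / 0.9259)² = 12.26.
Round up to the next whole unit.

n = 13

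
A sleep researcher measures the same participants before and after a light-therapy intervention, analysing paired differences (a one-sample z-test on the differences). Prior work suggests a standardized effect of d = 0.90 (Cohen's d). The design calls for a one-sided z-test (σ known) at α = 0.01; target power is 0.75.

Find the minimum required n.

Set Φ(δ − 2.326) = 0.75; then δ − 2.326 = Φ⁻¹(0.75) = 0.674, giving δ = 3.001.
δ = d·√n ⇒ n = (δ/d)² = (3.001 / 0.90)² = 11.12.
Rounding up, n = 12.

n = 12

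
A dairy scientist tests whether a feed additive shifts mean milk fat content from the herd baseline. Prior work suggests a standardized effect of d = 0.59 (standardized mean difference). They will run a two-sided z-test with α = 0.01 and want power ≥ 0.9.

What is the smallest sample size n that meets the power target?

Set Φ(δ − 2.576) = 0.9; then δ − 2.576 = Φ⁻¹(0.9) = 1.282, giving δ = 3.857.
(The Φ(−δ − z_{α/2}) term is vanishingly small for δ > 0 and is dropped in the standard sample-size formula.)
δ = d·√n ⇒ n = (δ/d)² = (3.857 / 0.59)² = 42.74.
Round up to the next whole unit.

n = 43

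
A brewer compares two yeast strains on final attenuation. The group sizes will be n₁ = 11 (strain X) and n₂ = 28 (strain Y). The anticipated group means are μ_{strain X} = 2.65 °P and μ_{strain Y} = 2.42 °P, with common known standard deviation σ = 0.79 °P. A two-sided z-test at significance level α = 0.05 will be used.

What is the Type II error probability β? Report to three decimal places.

Standardized effect: d = |μ_{strain X} − μ_{strain Y}| / σ = |2.65 − 2.42| / 0.79 = 0.2911
Noncentrality parameter: δ = d / √(1/n₁ + 1/n₂) = 0.2911 / √(1/11 + 1/28) = 0.8182
Critical value for a two-sided test at α = 0.05: z_{α/2} = 1.960.
Power = Φ(δ − 1.960) + Φ(−δ − 1.960) = Φ(-1.142) + Φ(-2.778) = 0.1268 + 0.0027 = 0.1295.
Type II error: β = 1 − power = 1 − 0.1295 = 0.8705.

β ≈ 0.870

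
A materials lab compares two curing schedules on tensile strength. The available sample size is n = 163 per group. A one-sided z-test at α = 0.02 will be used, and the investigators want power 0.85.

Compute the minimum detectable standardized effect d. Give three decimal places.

d ≈ 0.342

Required noncentrality: δ = z_{0.02} + z_{0.15} = 2.054 + 1.036 = 3.090.
δ = d·√(n/2) ⇒ d = δ/√(n/2) = 3.090/√(163/2) = 0.3423.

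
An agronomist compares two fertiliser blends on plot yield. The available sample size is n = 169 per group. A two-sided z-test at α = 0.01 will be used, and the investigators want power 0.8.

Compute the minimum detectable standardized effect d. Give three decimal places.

d ≈ 0.372

Required noncentrality: δ = z_{0.005} + z_{0.20} = 2.576 + 0.842 = 3.417.
(Lower-tail contribution to power is negligible for δ > 0.)
δ = d·√(n/2) ⇒ d = δ/√(n/2) = 3.417/√(169/2) = 0.3718.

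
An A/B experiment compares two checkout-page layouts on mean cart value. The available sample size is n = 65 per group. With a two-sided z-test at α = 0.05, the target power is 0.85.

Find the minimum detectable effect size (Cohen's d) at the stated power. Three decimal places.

d ≈ 0.526

Need Φ(δ − 1.960) = 0.85, so δ = 1.960 + 1.036 = 2.996.
(Lower-tail contribution to power is negligible for δ > 0.)
δ = d·√(n/2) ⇒ d = δ/√(n/2) = 2.996/√(65/2) = 0.5256.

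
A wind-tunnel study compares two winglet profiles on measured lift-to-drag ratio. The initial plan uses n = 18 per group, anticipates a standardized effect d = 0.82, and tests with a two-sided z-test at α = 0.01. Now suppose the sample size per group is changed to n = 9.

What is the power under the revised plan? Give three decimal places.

With n = 9 per group: δ = d·√(n/2) = 0.82 × √(9/2) = 1.7395. Critical value z_{0.005} = 2.576.
Revised power = Φ(δ − 2.576) + Φ(−δ − 2.576) = Φ(-0.836) + Φ(-4.315) = 0.2015 + 0.0000 = 0.2015.

Power ≈ 0.201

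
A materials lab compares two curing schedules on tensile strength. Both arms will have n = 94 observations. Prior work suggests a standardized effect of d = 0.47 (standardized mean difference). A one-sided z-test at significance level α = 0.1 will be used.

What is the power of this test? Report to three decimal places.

Power ≈ 0.974

Noncentrality parameter: δ = d·√(n/2) = 0.47 × √(94/2) = 3.2222
One-sided α = 0.1 → critical value z_{0.1} = 1.282.
Power = P(Z > 1.282 − δ) = Φ(1.941) = 0.9738.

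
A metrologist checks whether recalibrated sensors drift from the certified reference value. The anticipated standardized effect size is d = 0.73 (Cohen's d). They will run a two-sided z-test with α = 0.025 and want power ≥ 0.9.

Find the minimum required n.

For power 0.9 need Φ(δ − z_{0.0125}) = 0.9, so δ = z_{0.0125} + z_{0.10} = 2.241 + 1.282 = 3.523.
(Ignoring the negligible lower-tail rejection probability gives the usual closed-form inversion.)
δ = d·√n ⇒ n = (δ/d)² = (3.523 / 0.73)² = 23.29.
Round up to the next whole unit.

n = 24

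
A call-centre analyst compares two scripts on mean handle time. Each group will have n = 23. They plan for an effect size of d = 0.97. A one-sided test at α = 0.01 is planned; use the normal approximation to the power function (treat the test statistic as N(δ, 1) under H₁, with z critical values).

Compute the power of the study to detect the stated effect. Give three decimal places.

Power ≈ 0.832

Noncentrality parameter: δ = d·√(n/2) = 0.97 × √(23/2) = 3.2894
Critical value for a one-sided test at α = 0.01: z_α = 2.326.
Power = Φ(δ − 2.326) = Φ(0.963) = 0.8322.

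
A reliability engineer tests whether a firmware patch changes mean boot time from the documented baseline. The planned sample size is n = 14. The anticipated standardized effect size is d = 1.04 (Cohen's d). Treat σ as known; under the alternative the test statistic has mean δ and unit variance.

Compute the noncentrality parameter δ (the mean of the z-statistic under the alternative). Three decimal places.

The noncentrality parameter scales effect size by the design's sample-size factor: δ = d·√n = 1.04 × √14 = 3.8913

δ ≈ 3.891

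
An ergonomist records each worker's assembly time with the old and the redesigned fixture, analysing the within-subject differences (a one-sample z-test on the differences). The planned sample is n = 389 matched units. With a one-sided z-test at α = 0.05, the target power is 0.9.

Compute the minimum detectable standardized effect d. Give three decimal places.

Need Φ(δ − 1.645) = 0.9, so δ = 1.645 + 1.282 = 2.926.
δ = d·√n ⇒ d = δ/√n = 2.926/√389 = 0.1484.

d ≈ 0.148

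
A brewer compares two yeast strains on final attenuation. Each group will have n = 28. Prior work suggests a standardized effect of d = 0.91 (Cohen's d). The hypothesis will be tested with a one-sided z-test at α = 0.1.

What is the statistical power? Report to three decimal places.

Power ≈ 0.983

Noncentrality parameter: δ = d·√(n/2) = 0.91 × √(28/2) = 3.4049
Critical value for a one-sided test at α = 0.1: z_α = 1.282.
Power = Φ(δ − 1.282) = Φ(2.123) = 0.9831.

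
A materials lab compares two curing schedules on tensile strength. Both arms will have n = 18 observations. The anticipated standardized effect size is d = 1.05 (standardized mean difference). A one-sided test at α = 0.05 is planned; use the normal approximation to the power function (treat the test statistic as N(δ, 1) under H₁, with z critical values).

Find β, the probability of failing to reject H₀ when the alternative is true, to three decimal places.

Noncentrality parameter: δ = d·√(n/2) = 1.05 × √(18/2) = 3.1500
Critical value for a one-sided test at α = 0.05: z_α = 1.645.
Power = Φ(δ − 1.645) = Φ(1.505) = 0.9339.
Type II error: β = 1 − power = 1 − 0.9339 = 0.0661.

β ≈ 0.066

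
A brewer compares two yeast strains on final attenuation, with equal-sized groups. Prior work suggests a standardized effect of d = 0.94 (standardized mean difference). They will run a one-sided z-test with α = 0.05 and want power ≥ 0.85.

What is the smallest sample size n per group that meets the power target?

n = 17 per group

Set Φ(δ − 1.645) = 0.85; then δ − 1.645 = Φ⁻¹(0.85) = 1.036, giving δ = 2.681.
δ = d·√(n/2) ⇒ n = 2(δ/d)² = 2 × (2.681 / 0.94)² = 16.27.
Rounding up, n = 17 per group.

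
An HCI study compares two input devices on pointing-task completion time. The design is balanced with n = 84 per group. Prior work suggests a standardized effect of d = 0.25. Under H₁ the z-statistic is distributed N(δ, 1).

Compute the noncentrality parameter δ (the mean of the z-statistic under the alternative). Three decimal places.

The noncentrality parameter scales effect size by the design's sample-size factor: δ = d·√(n/2) = 0.25 × √(84/2) = 1.6202

δ ≈ 1.620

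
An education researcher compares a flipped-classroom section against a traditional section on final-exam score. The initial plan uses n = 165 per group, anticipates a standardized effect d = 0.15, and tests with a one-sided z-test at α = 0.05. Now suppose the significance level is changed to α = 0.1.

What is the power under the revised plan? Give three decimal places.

Power ≈ 0.532

δ = d·√(n/2) = 0.15 × √(165/2) = 1.3624 (unchanged). New critical value: z_{0.1} = 1.282.
Revised power = Φ(δ − 1.282) = Φ(0.081) = 0.5322.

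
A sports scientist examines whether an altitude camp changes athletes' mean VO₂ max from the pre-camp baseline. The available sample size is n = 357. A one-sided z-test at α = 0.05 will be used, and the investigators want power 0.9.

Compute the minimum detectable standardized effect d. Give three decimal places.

d ≈ 0.155

Need Φ(δ − 1.645) = 0.9, so δ = 1.645 + 1.282 = 2.926.
δ = d·√n ⇒ d = δ/√n = 2.926/√357 = 0.1549.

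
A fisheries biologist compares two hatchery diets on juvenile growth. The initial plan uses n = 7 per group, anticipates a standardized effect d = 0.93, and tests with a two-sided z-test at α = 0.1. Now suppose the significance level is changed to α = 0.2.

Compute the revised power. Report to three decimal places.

δ = d·√(n/2) = 0.93 × √(7/2) = 1.7399 (unchanged). New critical value: z_{0.1} = 1.282.
Revised power = Φ(δ − 1.282) + Φ(−δ − 1.282) = Φ(0.458) + Φ(-3.021) = 0.6766 + 0.0013 = 0.6779.

Power ≈ 0.678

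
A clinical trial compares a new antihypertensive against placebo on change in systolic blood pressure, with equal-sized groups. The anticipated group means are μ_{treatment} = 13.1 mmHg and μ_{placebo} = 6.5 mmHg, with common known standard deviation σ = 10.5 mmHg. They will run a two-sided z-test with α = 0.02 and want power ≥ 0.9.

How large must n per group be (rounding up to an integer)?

Standardized effect: d = |μ_{treatment} − μ_{placebo}| / σ = |13.1 − 6.5| / 10.5 = 0.6286
Set Φ(δ − 2.326) = 0.9; then δ − 2.326 = Φ⁻¹(0.9) = 1.282, giving δ = 3.608.
(For δ > 0 the lower-tail rejection region contributes negligibly to power, so the one-term inversion is standard.)
δ = d·√(n/2) ⇒ n = 2(δ/d)² = 2 × (3.608 / 0.6286)² = 65.89.
Round up to the next whole unit.

n = 66 per group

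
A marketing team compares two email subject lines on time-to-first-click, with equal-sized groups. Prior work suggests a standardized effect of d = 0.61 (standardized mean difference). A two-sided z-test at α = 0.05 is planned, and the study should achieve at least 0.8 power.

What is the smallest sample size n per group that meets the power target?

For power 0.8 need Φ(δ − z_{0.025}) = 0.8, so δ = z_{0.025} + z_{0.20} = 1.960 + 0.842 = 2.802.
(The Φ(−δ − z_{α/2}) term is vanishingly small for δ > 0 and is dropped in the standard sample-size formula.)
δ = d·√(n/2) ⇒ n = 2(δ/d)² = 2 × (2.802 / 0.61)² = 42.19.
Rounding up, n = 43 per group.

n = 43 per group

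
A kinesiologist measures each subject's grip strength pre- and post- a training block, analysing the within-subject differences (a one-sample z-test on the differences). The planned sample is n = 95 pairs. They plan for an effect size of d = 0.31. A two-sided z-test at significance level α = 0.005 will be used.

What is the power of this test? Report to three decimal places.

Power ≈ 0.585

Noncentrality parameter: δ = d·√n = 0.31 × √95 = 3.0215
Critical value for a two-sided test at α = 0.005: z_{α/2} = 2.807.
Power = Φ(δ − 2.807) + Φ(−δ − 2.807) = Φ(0.214) + Φ(-5.829) = 0.5849 + 0.0000 = 0.5849.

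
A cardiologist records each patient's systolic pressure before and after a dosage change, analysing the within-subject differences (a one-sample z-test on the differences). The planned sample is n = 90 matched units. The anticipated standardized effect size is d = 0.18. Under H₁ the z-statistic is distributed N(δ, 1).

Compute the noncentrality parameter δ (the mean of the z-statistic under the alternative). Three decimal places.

The noncentrality parameter scales effect size by the design's sample-size factor: δ = d·√n = 0.18 × √90 = 1.7076

δ ≈ 1.708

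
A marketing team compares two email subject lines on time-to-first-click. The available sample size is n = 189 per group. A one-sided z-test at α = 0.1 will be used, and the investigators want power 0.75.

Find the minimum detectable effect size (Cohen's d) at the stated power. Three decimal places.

Required noncentrality: δ = z_{0.1} + z_{0.25} = 1.282 + 0.674 = 1.956.
δ = d·√(n/2) ⇒ d = δ/√(n/2) = 1.956/√(189/2) = 0.2012.

d ≈ 0.201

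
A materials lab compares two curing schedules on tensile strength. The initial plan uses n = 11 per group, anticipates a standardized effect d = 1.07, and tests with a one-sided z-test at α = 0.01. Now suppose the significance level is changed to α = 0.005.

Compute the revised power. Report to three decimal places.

δ = d·√(n/2) = 1.07 × √(11/2) = 2.5094 (unchanged). New critical value: z_{0.005} = 2.576.
Revised power = Φ(δ − 2.576) = Φ(-0.066) = 0.4735.

Power ≈ 0.474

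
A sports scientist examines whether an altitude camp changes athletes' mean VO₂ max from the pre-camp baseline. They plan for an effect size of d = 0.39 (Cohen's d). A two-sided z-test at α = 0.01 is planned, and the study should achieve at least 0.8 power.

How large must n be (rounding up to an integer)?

For power 0.8 need Φ(δ − z_{0.005}) = 0.8, so δ = z_{0.005} + z_{0.20} = 2.576 + 0.842 = 3.417.
(For δ > 0 the lower-tail rejection region contributes negligibly to power, so the one-term inversion is standard.)
δ = d·√n ⇒ n = (δ/d)² = (3.417 / 0.39)² = 76.78.
Round up to the next whole unit.

n = 77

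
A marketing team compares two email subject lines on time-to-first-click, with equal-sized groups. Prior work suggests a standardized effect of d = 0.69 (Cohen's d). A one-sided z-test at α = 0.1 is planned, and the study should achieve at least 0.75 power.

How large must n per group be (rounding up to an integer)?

Set Φ(δ − 1.282) = 0.75; then δ − 1.282 = Φ⁻¹(0.75) = 0.674, giving δ = 1.956.
δ = d·√(n/2) ⇒ n = 2(δ/d)² = 2 × (1.956 / 0.69)² = 16.07.
Rounding up, n = 17 per group.

n = 17 per group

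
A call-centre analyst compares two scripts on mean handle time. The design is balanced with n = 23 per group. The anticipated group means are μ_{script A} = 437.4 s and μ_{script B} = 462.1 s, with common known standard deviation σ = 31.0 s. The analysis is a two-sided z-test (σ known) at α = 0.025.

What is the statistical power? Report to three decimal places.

Standardized effect: d = |μ_{script A} − μ_{script B}| / σ = |437.4 − 462.1| / 31.0 = 0.7968
Noncentrality parameter: δ = d·√(n/2) = 0.7968 × √(23/2) = 2.7020
Critical value for a two-sided test at α = 0.025: z_{α/2} = 2.241.
Power = Φ(δ − 2.241) + Φ(−δ − 2.241) = Φ(0.461) + Φ(-4.943) = 0.6775 + 0.0000 = 0.6775.

Power ≈ 0.677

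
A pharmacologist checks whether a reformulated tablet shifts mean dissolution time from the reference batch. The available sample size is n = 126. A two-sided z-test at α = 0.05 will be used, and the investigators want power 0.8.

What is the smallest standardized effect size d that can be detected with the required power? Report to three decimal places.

d ≈ 0.250

Need Φ(δ − 1.960) = 0.8, so δ = 1.960 + 0.842 = 2.802.
(The second rejection-region term Φ(−δ − z_{α/2}) is negligible and dropped.)
δ = d·√n ⇒ d = δ/√n = 2.802/√126 = 0.2496.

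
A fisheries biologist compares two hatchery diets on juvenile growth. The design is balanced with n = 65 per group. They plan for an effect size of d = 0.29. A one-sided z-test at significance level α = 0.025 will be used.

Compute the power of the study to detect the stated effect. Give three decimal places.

Power ≈ 0.380

Noncentrality parameter: δ = d·√(n/2) = 0.29 × √(65/2) = 1.6533
Critical value for a one-sided test at α = 0.025: z_α = 1.960.
Power = Φ(δ − 1.960) = Φ(-0.307) = 0.3795.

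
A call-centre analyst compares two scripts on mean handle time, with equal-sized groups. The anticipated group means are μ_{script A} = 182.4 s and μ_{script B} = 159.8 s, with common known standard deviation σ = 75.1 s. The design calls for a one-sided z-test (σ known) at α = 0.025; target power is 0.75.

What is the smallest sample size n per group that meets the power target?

n = 154 per group

Standardized effect: d = |μ_{script A} − μ_{script B}| / σ = |182.4 − 159.8| / 75.1 = 0.3009
Set Φ(δ − 1.960) = 0.75; then δ − 1.960 = Φ⁻¹(0.75) = 0.674, giving δ = 2.634.
δ = d·√(n/2) ⇒ n = 2(δ/d)² = 2 × (2.634 / 0.3009)² = 153.28.
Round up to the next whole unit.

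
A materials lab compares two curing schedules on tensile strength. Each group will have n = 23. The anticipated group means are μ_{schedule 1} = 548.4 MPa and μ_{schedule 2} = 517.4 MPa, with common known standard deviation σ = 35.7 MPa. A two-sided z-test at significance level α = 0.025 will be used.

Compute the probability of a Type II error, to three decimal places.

Standardized effect: d = |μ_{schedule 1} − μ_{schedule 2}| / σ = |548.4 − 517.4| / 35.7 = 0.8683
Noncentrality parameter: δ = d·√(n/2) = 0.8683 × √(23/2) = 2.9447
Critical value for a two-sided test at α = 0.025: z_{α/2} = 2.241.
Power = Φ(δ − 2.241) + Φ(−δ − 2.241) = Φ(0.703) + Φ(-5.186) = 0.7591 + 0.0000 = 0.7591.
Type II error: β = 1 − power = 1 − 0.7591 = 0.2409.

β ≈ 0.241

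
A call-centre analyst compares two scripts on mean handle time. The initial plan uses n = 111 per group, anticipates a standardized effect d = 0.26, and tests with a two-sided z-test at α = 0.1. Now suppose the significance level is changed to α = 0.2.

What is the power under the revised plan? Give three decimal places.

Power ≈ 0.745

δ = d·√(n/2) = 0.26 × √(111/2) = 1.9370 (unchanged). New critical value: z_{0.1} = 1.282.
Revised power = Φ(δ − 1.282) + Φ(−δ − 1.282) = Φ(0.655) + Φ(-3.219) = 0.7439 + 0.0006 = 0.7445.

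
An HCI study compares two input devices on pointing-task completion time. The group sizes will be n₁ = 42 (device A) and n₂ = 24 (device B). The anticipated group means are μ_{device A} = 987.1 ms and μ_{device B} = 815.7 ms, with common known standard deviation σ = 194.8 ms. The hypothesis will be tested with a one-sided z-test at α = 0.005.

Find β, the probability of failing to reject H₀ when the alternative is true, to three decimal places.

Standardized effect: d = |μ_{device A} − μ_{device B}| / σ = |987.1 − 815.7| / 194.8 = 0.8799
Noncentrality parameter: λ = d / √(1/n₁ + 1/n₂) = 0.8799 / √(1/42 + 1/24) = 3.4386
Critical value for a one-sided test at α = 0.005: z_α = 2.576.
Power = Φ(λ − 2.576) = Φ(0.863) = 0.8059.
Type II error: β = 1 − power = 1 − 0.8059 = 0.1941.

β ≈ 0.194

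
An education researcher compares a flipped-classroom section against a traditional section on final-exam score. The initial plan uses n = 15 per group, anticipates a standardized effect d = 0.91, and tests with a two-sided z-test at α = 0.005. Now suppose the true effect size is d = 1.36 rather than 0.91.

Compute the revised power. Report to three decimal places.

Power ≈ 0.821

With d = 1.36: δ = d·√(n/2) = 1.36 × √(15/2) = 3.7245. Critical value z_{0.0025} = 2.807.
Revised power = Φ(δ − 2.807) + Φ(−δ − 2.807) = Φ(0.917) + Φ(-6.532) = 0.8206 + 0.0000 = 0.8206.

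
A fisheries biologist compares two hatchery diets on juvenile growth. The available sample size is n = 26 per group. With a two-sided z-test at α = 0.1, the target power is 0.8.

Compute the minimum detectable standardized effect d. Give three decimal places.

Required noncentrality: δ = z_{0.05} + z_{0.20} = 1.645 + 0.842 = 2.486.
(Lower-tail contribution to power is negligible for δ > 0.)
δ = d·√(n/2) ⇒ d = δ/√(n/2) = 2.486/√(26/2) = 0.6896.

d ≈ 0.690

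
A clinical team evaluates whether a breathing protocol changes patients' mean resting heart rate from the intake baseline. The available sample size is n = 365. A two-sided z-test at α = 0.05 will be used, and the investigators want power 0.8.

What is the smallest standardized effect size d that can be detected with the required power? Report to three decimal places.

Need Φ(δ − 1.960) = 0.8, so δ = 1.960 + 0.842 = 2.802.
(Lower-tail contribution to power is negligible for δ > 0.)
δ = d·√n ⇒ d = δ/√n = 2.802/√365 = 0.1466.

d ≈ 0.147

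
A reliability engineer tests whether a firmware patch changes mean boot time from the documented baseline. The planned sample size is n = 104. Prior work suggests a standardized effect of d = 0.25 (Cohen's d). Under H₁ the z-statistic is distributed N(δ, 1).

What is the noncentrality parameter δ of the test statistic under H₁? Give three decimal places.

δ ≈ 2.550

δ = d·√n = 0.25 × √104 = 2.5495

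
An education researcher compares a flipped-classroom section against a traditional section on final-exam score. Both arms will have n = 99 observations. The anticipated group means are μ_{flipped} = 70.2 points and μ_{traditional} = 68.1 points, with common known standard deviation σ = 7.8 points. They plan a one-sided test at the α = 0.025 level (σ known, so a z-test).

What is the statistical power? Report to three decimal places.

Standardized effect: d = |μ_{flipped} − μ_{traditional}| / σ = |70.2 − 68.1| / 7.8 = 0.2692
Noncentrality parameter: δ = d·√(n/2) = 0.2692 × √(99/2) = 1.8942
Critical value for a one-sided test at α = 0.025: z_α = 1.960.
Power = Φ(δ − 1.960) = Φ(-0.066) = 0.4738.

Power ≈ 0.474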